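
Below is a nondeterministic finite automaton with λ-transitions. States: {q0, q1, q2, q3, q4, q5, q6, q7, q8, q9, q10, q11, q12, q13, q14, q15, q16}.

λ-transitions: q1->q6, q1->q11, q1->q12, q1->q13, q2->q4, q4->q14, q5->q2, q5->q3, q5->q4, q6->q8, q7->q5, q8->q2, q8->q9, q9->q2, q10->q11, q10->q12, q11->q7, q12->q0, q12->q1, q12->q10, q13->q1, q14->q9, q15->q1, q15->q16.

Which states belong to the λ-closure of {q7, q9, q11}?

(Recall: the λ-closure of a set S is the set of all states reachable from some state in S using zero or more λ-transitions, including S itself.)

Start with {q7, q9, q11}.
From q7 via λ: add q5.
From q9 via λ: add q2.
From q2 via λ: add q4.
From q5 via λ: add q3.
From q4 via λ: add q14.
No new states can be added; the closed set is {q2, q3, q4, q5, q7, q9, q11, q14}.

{q2, q3, q4, q5, q7, q9, q11, q14}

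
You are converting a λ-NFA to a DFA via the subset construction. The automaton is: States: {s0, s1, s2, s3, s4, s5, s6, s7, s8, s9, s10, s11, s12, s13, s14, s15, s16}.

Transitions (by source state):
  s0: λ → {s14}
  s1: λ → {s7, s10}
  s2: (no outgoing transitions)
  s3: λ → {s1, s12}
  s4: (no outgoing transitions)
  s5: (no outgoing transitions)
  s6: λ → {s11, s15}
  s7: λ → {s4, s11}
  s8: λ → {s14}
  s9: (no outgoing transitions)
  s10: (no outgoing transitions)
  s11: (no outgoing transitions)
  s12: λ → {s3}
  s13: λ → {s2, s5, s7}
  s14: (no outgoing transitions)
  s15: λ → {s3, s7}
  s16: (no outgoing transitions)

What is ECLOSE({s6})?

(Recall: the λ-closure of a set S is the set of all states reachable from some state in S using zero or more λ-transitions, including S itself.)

{s1, s3, s4, s6, s7, s10, s11, s12, s15}

Start with {s6}.
From s6 via λ: add s11, s15.
From s15 via λ: add s3, s7.
From s3 via λ: add s1, s12.
From s7 via λ: add s4.
From s1 via λ: add s10.
No new states can be added; the closed set is {s1, s3, s4, s6, s7, s10, s11, s12, s15}.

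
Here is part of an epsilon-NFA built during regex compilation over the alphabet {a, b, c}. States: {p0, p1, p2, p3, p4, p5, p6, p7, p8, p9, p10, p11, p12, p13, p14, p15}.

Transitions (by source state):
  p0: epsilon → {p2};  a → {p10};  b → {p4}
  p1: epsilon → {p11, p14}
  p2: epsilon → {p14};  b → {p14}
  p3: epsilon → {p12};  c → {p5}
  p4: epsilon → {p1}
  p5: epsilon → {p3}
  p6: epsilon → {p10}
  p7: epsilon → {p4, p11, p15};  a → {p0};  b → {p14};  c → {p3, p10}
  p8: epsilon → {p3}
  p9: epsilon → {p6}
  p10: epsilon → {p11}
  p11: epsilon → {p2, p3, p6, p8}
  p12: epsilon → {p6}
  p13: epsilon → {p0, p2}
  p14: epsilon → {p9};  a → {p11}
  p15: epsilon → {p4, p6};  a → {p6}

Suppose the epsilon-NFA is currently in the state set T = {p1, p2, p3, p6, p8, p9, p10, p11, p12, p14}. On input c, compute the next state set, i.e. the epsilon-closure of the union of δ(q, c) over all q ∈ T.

{p2, p3, p5, p6, p8, p9, p10, p11, p12, p14}

p3 on c → {p5}.
No c-transition from p1, p2, p6, p8, p9, p10, p11, p12, p14.
Union after reading c: {p5}.
Now take the epsilon-closure:
From p5 via epsilon: add p3.
From p3 via epsilon: add p12.
From p12 via epsilon: add p6.
From p6 via epsilon: add p10.
From p10 via epsilon: add p11.
From p11 via epsilon: add p2, p8.
From p2 via epsilon: add p14.
From p14 via epsilon: add p9.
No new states can be added; the closed set is {p2, p3, p5, p6, p8, p9, p10, p11, p12, p14}.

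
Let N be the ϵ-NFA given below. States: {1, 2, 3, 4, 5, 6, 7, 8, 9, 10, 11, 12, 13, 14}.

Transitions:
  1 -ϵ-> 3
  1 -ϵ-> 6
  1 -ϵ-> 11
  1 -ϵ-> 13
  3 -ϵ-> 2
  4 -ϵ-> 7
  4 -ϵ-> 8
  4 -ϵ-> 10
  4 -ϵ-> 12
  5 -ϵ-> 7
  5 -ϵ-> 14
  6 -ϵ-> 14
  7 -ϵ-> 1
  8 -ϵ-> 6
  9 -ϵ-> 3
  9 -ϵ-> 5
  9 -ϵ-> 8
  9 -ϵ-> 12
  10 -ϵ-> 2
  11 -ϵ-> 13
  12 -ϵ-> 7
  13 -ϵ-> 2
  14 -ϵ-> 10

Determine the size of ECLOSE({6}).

Start with {6}.
From 6 via ϵ: add 14.
From 14 via ϵ: add 10.
From 10 via ϵ: add 2.
ϵ-closure = {2, 6, 10, 14}, which has 4 states.

4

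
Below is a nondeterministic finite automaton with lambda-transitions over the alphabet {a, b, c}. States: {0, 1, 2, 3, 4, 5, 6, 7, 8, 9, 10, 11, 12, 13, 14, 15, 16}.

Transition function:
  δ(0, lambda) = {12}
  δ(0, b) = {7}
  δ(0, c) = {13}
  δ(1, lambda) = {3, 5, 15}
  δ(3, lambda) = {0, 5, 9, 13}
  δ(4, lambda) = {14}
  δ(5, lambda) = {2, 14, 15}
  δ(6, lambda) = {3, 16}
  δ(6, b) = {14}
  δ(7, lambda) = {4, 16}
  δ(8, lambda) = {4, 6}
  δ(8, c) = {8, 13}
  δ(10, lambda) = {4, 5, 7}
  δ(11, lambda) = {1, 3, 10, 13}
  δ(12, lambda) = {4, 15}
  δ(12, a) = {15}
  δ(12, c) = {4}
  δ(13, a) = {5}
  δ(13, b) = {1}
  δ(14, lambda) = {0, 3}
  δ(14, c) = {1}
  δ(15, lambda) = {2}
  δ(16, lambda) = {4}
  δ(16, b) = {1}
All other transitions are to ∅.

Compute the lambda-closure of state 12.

Start with {12}.
From 12 via lambda: add 4, 15.
From 4 via lambda: add 14.
From 15 via lambda: add 2.
From 14 via lambda: add 0, 3.
From 3 via lambda: add 5, 9, 13.
No new states can be added; the closed set is {0, 2, 3, 4, 5, 9, 12, 13, 14, 15}.

{0, 2, 3, 4, 5, 9, 12, 13, 14, 15}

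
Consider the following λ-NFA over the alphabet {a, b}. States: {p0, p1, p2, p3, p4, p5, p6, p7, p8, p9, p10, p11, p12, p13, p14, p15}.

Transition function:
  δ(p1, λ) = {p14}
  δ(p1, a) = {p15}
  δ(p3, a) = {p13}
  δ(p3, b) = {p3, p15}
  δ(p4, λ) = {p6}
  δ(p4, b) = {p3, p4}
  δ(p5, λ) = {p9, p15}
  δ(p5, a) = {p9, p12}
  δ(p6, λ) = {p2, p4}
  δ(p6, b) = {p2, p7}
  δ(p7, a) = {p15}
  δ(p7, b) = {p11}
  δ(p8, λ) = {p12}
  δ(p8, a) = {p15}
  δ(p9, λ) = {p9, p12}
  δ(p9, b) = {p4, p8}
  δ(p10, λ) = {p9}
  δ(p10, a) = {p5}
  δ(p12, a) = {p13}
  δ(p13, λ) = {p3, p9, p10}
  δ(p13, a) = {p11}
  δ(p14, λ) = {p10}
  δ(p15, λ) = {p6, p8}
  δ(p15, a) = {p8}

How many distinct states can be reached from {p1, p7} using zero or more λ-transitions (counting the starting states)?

6

Start with {p1, p7}.
From p1 via λ: add p14.
From p14 via λ: add p10.
From p10 via λ: add p9.
From p9 via λ: add p12.
λ-closure = {p1, p7, p9, p10, p12, p14}, which has 6 states.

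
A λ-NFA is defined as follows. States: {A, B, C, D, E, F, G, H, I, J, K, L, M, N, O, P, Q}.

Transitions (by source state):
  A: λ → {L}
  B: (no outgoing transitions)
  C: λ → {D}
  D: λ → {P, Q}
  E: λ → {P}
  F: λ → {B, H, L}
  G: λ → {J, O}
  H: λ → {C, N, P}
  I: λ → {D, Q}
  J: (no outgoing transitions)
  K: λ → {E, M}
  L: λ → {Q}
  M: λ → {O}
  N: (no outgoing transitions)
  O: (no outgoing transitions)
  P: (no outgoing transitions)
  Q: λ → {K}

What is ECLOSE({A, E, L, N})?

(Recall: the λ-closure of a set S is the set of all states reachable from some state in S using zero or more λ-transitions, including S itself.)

Start with {A, E, L, N}.
From E via λ: add P.
From L via λ: add Q.
From Q via λ: add K.
From K via λ: add M.
From M via λ: add O.
No new states can be added; the closed set is {A, E, K, L, M, N, O, P, Q}.

{A, E, K, L, M, N, O, P, Q}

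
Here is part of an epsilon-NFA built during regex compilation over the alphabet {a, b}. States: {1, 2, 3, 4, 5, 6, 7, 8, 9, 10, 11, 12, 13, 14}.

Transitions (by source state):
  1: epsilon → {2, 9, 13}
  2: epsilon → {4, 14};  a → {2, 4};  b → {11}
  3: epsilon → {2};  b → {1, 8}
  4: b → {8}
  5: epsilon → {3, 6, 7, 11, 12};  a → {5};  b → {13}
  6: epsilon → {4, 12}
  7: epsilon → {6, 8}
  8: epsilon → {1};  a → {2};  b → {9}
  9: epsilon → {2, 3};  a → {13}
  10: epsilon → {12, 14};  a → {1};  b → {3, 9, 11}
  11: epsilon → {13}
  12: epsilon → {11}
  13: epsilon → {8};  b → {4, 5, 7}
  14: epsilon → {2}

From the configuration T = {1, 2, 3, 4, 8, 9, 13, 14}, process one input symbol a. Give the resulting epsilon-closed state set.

2 on a → {2, 4}.
8 on a → {2}.
9 on a → {13}.
No a-transition from 1, 3, 4, 13, 14.
Union after reading a: {2, 4, 13}.
Now take the epsilon-closure:
From 2 via epsilon: add 14.
From 13 via epsilon: add 8.
From 8 via epsilon: add 1.
From 1 via epsilon: add 9.
From 9 via epsilon: add 3.
No new states can be added; the closed set is {1, 2, 3, 4, 8, 9, 13, 14}.

{1, 2, 3, 4, 8, 9, 13, 14}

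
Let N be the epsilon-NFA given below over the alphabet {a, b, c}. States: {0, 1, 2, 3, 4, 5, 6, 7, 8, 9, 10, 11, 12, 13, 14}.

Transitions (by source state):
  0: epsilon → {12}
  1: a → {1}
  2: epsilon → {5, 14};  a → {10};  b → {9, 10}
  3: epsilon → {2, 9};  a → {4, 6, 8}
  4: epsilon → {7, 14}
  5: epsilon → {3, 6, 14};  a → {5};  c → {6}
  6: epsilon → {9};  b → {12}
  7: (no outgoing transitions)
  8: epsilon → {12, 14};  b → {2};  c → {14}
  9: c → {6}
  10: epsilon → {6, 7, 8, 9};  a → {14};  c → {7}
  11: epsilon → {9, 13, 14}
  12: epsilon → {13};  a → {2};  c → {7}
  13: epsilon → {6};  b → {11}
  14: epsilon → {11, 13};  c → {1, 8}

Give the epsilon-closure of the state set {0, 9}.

Start with {0, 9}.
From 0 via epsilon: add 12.
From 12 via epsilon: add 13.
From 13 via epsilon: add 6.
No new states can be added; the closed set is {0, 6, 9, 12, 13}.

{0, 6, 9, 12, 13}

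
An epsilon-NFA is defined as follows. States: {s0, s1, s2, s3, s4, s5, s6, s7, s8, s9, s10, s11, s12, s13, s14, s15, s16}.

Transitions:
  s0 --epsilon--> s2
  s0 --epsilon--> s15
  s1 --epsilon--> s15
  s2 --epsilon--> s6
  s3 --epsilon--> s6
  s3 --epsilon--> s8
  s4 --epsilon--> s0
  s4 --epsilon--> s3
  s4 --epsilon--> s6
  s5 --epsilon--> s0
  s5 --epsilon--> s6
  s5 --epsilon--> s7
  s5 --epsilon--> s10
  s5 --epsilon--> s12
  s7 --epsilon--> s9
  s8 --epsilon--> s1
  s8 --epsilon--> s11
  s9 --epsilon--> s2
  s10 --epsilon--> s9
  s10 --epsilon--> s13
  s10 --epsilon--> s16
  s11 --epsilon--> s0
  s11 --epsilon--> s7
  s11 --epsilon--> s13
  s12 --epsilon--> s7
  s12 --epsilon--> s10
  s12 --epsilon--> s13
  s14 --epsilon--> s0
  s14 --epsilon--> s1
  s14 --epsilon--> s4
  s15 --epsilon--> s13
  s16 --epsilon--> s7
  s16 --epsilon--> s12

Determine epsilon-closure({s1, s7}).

Start with {s1, s7}.
From s1 via epsilon: add s15.
From s7 via epsilon: add s9.
From s9 via epsilon: add s2.
From s15 via epsilon: add s13.
From s2 via epsilon: add s6.
No new states can be added; the closed set is {s1, s2, s6, s7, s9, s13, s15}.

{s1, s2, s6, s7, s9, s13, s15}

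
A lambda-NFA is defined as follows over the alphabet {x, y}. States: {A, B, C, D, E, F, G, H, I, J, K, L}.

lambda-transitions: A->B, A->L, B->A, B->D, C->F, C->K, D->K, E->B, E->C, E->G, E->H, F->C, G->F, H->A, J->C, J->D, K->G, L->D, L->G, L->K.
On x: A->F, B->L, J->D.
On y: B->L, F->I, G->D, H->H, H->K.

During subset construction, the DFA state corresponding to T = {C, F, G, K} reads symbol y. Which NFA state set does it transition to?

F on y → {I}.
G on y → {D}.
No y-transition from C, K.
Union after reading y: {D, I}.
Now take the lambda-closure:
From D via lambda: add K.
From K via lambda: add G.
From G via lambda: add F.
From F via lambda: add C.
No new states can be added; the closed set is {C, D, F, G, I, K}.

{C, D, F, G, I, K}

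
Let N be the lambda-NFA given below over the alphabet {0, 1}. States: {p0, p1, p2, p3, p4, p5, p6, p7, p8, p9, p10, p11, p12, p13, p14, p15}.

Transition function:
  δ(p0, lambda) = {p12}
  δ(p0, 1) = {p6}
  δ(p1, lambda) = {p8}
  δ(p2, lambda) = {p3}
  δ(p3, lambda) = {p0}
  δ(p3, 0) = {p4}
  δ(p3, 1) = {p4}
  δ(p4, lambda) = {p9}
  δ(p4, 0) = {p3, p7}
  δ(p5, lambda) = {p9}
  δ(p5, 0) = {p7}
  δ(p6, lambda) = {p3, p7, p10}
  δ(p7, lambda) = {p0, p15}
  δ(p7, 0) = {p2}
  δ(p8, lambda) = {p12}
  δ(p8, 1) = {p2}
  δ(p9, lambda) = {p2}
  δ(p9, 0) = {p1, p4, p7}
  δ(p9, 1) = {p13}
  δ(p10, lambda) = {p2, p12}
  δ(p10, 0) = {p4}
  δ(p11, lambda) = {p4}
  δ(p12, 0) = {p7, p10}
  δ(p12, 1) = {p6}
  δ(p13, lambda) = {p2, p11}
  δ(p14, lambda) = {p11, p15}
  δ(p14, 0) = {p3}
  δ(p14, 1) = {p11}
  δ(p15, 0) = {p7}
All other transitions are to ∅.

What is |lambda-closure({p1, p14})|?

Start with {p1, p14}.
From p1 via lambda: add p8.
From p14 via lambda: add p11, p15.
From p8 via lambda: add p12.
From p11 via lambda: add p4.
From p4 via lambda: add p9.
From p9 via lambda: add p2.
From p2 via lambda: add p3.
From p3 via lambda: add p0.
lambda-closure = {p0, p1, p2, p3, p4, p8, p9, p11, p12, p14, p15}, which has 11 states.

11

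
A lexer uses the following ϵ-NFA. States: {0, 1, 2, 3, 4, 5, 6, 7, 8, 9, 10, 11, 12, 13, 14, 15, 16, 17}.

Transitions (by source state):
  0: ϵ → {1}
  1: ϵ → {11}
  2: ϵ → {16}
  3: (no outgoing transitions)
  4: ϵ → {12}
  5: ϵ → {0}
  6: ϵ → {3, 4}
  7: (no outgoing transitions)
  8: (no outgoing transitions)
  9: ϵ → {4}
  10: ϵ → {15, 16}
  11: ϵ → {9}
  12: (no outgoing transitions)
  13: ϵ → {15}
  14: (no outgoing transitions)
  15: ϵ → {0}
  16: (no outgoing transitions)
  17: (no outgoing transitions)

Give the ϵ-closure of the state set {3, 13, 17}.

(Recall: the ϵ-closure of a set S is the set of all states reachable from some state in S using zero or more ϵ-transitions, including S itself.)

{0, 1, 3, 4, 9, 11, 12, 13, 15, 17}

Start with {3, 13, 17}.
From 13 via ϵ: add 15.
From 15 via ϵ: add 0.
From 0 via ϵ: add 1.
From 1 via ϵ: add 11.
From 11 via ϵ: add 9.
From 9 via ϵ: add 4.
From 4 via ϵ: add 12.
No new states can be added; the closed set is {0, 1, 3, 4, 9, 11, 12, 13, 15, 17}.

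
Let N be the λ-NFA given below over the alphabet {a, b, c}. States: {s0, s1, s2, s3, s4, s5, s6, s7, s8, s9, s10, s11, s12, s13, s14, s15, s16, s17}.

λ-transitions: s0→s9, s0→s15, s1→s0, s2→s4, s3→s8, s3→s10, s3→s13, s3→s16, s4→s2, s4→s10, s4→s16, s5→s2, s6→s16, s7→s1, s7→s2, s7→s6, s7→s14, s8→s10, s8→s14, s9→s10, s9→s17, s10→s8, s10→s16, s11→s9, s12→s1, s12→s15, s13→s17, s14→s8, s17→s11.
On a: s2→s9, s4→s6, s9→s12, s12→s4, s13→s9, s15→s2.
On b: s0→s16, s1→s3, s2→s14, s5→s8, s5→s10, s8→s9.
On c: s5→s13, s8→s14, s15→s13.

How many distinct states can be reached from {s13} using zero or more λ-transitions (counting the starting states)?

8

Start with {s13}.
From s13 via λ: add s17.
From s17 via λ: add s11.
From s11 via λ: add s9.
From s9 via λ: add s10.
From s10 via λ: add s8, s16.
From s8 via λ: add s14.
λ-closure = {s8, s9, s10, s11, s13, s14, s16, s17}, which has 8 states.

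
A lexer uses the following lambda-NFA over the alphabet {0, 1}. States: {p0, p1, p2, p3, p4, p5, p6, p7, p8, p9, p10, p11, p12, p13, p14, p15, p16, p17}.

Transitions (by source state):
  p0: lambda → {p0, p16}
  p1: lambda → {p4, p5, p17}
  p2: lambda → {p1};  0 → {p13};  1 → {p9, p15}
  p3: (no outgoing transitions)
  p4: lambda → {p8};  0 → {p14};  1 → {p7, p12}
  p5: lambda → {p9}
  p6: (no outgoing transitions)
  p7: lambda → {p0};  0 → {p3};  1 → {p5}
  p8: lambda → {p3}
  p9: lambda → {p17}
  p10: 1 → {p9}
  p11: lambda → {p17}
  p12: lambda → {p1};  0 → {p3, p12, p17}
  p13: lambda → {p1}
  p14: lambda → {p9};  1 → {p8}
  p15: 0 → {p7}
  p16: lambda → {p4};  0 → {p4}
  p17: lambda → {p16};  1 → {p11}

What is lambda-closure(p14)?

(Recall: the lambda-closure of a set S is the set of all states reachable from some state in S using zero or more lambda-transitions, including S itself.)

Start with {p14}.
From p14 via lambda: add p9.
From p9 via lambda: add p17.
From p17 via lambda: add p16.
From p16 via lambda: add p4.
From p4 via lambda: add p8.
From p8 via lambda: add p3.
No new states can be added; the closed set is {p3, p4, p8, p9, p14, p16, p17}.

{p3, p4, p8, p9, p14, p16, p17}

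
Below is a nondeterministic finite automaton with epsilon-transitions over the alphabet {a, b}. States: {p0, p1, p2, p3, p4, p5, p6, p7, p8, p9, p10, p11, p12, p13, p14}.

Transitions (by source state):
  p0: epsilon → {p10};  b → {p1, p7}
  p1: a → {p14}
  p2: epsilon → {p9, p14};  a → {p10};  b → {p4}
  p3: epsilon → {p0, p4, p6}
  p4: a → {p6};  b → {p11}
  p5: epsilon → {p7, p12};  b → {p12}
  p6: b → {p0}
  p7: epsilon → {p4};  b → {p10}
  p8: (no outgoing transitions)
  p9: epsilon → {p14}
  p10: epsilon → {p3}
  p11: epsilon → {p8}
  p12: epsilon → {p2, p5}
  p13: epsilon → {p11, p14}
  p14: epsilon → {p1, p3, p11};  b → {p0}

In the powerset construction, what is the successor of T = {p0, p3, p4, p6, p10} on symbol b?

{p0, p1, p3, p4, p6, p7, p8, p10, p11}

p0 on b → {p1, p7}.
p4 on b → {p11}.
p6 on b → {p0}.
No b-transition from p3, p10.
Union after reading b: {p0, p1, p7, p11}.
Now take the epsilon-closure:
From p0 via epsilon: add p10.
From p7 via epsilon: add p4.
From p11 via epsilon: add p8.
From p10 via epsilon: add p3.
From p3 via epsilon: add p6.
No new states can be added; the closed set is {p0, p1, p3, p4, p6, p7, p8, p10, p11}.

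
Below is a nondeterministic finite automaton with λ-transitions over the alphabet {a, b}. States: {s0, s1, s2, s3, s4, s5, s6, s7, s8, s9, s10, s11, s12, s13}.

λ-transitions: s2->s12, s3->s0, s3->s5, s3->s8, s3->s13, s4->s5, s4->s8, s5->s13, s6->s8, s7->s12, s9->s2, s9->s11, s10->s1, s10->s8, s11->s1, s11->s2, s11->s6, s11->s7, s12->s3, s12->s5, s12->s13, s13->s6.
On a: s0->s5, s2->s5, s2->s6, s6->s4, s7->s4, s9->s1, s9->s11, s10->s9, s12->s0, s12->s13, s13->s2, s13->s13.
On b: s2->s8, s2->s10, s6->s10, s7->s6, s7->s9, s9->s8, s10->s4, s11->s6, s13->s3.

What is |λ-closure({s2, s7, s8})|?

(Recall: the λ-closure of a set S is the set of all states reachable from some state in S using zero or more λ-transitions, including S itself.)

Start with {s2, s7, s8}.
From s2 via λ: add s12.
From s12 via λ: add s3, s5, s13.
From s3 via λ: add s0.
From s13 via λ: add s6.
λ-closure = {s0, s2, s3, s5, s6, s7, s8, s12, s13}, which has 9 states.

9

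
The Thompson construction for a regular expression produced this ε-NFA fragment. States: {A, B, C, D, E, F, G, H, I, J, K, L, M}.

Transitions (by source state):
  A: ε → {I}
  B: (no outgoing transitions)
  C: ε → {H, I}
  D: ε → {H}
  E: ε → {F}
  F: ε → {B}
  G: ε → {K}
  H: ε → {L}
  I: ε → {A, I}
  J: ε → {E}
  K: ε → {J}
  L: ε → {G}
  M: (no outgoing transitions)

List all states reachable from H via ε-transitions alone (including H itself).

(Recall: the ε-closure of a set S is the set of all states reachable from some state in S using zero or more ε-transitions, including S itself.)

{B, E, F, G, H, J, K, L}

Start with {H}.
From H via ε: add L.
From L via ε: add G.
From G via ε: add K.
From K via ε: add J.
From J via ε: add E.
From E via ε: add F.
From F via ε: add B.
No new states can be added; the closed set is {B, E, F, G, H, J, K, L}.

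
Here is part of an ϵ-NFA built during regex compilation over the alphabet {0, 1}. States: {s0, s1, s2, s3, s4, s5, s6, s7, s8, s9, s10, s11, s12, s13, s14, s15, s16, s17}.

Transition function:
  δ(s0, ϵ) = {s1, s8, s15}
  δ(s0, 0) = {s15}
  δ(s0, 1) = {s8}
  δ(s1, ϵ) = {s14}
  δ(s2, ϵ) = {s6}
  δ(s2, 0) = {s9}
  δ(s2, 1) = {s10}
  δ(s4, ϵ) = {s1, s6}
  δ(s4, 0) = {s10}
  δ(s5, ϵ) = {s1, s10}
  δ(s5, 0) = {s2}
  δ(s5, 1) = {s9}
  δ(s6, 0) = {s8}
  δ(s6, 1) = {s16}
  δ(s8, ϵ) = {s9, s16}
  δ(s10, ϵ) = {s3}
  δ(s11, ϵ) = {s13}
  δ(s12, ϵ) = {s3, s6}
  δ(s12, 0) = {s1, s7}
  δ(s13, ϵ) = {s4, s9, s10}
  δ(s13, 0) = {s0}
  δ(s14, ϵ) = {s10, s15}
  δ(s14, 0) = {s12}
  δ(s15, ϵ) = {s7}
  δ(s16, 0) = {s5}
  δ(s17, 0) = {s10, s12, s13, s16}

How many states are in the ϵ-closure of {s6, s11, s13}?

11

Start with {s6, s11, s13}.
From s13 via ϵ: add s4, s9, s10.
From s4 via ϵ: add s1.
From s10 via ϵ: add s3.
From s1 via ϵ: add s14.
From s14 via ϵ: add s15.
From s15 via ϵ: add s7.
ϵ-closure = {s1, s3, s4, s6, s7, s9, s10, s11, s13, s14, s15}, which has 11 states.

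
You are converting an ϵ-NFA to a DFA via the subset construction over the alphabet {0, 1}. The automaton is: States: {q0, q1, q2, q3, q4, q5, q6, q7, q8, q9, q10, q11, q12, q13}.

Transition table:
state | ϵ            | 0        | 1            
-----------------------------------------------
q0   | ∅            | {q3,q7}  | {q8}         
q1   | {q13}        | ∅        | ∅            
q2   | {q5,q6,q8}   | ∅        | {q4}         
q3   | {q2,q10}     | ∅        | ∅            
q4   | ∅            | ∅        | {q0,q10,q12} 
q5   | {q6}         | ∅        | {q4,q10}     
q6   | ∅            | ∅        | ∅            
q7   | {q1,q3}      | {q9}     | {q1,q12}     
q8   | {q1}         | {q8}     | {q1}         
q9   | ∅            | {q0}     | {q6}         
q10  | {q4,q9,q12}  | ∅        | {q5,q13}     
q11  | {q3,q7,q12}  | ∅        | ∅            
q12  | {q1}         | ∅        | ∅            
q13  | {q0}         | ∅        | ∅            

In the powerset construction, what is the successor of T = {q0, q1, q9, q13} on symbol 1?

q0 on 1 → {q8}.
q9 on 1 → {q6}.
No 1-transition from q1, q13.
Union after reading 1: {q6, q8}.
Now take the ϵ-closure:
From q8 via ϵ: add q1.
From q1 via ϵ: add q13.
From q13 via ϵ: add q0.
No new states can be added; the closed set is {q0, q1, q6, q8, q13}.

{q0, q1, q6, q8, q13}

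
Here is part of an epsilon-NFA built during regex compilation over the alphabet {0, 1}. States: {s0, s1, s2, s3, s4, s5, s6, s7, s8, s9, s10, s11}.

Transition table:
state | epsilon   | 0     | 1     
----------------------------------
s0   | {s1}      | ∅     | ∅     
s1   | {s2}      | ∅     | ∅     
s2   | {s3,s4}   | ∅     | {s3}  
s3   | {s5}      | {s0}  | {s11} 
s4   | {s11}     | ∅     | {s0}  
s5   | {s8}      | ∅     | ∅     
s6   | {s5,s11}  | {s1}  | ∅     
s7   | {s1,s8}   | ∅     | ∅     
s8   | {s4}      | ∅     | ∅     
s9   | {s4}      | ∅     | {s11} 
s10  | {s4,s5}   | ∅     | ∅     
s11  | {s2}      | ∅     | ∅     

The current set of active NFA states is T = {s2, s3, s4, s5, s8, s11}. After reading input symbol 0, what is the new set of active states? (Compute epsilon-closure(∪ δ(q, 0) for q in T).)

s3 on 0 → {s0}.
No 0-transition from s2, s4, s5, s8, s11.
Union after reading 0: {s0}.
Now take the epsilon-closure:
From s0 via epsilon: add s1.
From s1 via epsilon: add s2.
From s2 via epsilon: add s3, s4.
From s3 via epsilon: add s5.
From s4 via epsilon: add s11.
From s5 via epsilon: add s8.
No new states can be added; the closed set is {s0, s1, s2, s3, s4, s5, s8, s11}.

{s0, s1, s2, s3, s4, s5, s8, s11}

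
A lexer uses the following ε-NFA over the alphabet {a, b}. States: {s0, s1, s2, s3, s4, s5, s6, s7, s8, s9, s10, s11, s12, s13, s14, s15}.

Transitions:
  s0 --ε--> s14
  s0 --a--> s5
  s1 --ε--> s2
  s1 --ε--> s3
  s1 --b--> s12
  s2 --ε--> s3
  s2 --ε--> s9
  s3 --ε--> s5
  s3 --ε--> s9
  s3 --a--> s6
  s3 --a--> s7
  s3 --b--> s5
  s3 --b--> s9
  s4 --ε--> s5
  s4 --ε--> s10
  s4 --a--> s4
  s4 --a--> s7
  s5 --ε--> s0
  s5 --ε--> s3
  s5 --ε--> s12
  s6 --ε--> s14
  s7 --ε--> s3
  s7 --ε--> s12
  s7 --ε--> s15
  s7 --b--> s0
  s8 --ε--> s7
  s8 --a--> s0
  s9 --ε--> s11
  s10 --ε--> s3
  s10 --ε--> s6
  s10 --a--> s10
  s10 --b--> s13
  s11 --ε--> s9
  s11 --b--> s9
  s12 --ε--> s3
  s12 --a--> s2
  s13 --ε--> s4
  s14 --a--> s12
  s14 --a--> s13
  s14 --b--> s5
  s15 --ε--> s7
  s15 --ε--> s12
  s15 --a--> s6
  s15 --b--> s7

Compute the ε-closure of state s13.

{s0, s3, s4, s5, s6, s9, s10, s11, s12, s13, s14}

Start with {s13}.
From s13 via ε: add s4.
From s4 via ε: add s5, s10.
From s5 via ε: add s0, s3, s12.
From s10 via ε: add s6.
From s0 via ε: add s14.
From s3 via ε: add s9.
From s9 via ε: add s11.
No new states can be added; the closed set is {s0, s3, s4, s5, s6, s9, s10, s11, s12, s13, s14}.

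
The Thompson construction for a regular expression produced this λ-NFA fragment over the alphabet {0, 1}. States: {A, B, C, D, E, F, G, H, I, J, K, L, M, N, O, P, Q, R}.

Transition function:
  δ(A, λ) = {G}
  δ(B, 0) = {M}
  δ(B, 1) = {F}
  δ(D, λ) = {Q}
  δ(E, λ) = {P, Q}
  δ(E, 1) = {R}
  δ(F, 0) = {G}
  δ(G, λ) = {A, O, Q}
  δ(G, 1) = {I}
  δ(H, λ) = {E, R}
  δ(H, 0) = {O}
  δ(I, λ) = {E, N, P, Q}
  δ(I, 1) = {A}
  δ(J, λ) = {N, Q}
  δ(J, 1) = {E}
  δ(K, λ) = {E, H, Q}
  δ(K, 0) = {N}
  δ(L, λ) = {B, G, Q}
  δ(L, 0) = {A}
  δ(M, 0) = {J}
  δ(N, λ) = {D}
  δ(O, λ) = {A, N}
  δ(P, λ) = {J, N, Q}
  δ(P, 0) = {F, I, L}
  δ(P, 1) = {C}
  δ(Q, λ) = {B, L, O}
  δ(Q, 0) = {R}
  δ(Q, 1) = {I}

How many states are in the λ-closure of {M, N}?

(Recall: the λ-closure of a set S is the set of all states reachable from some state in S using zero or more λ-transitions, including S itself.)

Start with {M, N}.
From N via λ: add D.
From D via λ: add Q.
From Q via λ: add B, L, O.
From L via λ: add G.
From O via λ: add A.
λ-closure = {A, B, D, G, L, M, N, O, Q}, which has 9 states.

9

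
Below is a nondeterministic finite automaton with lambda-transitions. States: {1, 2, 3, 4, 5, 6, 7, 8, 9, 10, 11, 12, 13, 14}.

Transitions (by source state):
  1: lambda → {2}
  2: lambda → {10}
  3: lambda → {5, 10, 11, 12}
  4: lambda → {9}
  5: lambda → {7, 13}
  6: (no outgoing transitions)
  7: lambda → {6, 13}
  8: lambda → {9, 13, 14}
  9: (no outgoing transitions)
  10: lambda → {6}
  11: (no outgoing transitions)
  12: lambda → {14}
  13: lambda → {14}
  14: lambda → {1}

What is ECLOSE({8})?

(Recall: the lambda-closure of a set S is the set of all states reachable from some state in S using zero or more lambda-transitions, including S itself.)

{1, 2, 6, 8, 9, 10, 13, 14}

Start with {8}.
From 8 via lambda: add 9, 13, 14.
From 14 via lambda: add 1.
From 1 via lambda: add 2.
From 2 via lambda: add 10.
From 10 via lambda: add 6.
No new states can be added; the closed set is {1, 2, 6, 8, 9, 10, 13, 14}.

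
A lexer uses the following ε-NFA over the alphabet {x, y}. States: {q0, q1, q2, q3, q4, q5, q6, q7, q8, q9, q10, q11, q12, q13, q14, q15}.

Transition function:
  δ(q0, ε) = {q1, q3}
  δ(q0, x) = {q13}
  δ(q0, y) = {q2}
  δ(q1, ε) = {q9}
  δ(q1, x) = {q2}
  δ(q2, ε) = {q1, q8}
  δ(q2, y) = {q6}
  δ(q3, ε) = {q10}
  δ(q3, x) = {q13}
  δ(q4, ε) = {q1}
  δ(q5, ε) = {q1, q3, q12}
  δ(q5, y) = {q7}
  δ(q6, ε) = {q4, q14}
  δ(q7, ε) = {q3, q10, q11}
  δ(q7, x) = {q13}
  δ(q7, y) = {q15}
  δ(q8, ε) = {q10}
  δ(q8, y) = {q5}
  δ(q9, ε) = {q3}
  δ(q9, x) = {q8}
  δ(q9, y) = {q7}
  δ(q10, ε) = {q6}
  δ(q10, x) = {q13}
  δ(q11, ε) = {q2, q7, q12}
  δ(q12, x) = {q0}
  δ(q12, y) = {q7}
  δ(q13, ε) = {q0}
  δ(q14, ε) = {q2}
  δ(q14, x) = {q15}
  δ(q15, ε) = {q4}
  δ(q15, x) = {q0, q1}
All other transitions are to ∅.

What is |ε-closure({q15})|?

Start with {q15}.
From q15 via ε: add q4.
From q4 via ε: add q1.
From q1 via ε: add q9.
From q9 via ε: add q3.
From q3 via ε: add q10.
From q10 via ε: add q6.
From q6 via ε: add q14.
From q14 via ε: add q2.
From q2 via ε: add q8.
ε-closure = {q1, q2, q3, q4, q6, q8, q9, q10, q14, q15}, which has 10 states.

10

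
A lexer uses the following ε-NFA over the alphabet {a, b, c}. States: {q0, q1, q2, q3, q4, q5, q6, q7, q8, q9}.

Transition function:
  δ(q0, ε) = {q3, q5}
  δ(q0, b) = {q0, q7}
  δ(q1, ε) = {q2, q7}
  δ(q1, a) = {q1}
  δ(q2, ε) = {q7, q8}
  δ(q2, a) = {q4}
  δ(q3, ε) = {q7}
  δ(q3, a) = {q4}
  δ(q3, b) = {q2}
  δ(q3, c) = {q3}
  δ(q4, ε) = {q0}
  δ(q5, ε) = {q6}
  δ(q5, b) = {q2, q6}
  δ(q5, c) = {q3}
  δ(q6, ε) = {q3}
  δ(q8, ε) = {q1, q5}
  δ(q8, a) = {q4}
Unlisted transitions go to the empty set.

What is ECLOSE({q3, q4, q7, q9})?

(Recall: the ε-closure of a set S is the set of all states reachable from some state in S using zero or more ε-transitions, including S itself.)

Start with {q3, q4, q7, q9}.
From q4 via ε: add q0.
From q0 via ε: add q5.
From q5 via ε: add q6.
No new states can be added; the closed set is {q0, q3, q4, q5, q6, q7, q9}.

{q0, q3, q4, q5, q6, q7, q9}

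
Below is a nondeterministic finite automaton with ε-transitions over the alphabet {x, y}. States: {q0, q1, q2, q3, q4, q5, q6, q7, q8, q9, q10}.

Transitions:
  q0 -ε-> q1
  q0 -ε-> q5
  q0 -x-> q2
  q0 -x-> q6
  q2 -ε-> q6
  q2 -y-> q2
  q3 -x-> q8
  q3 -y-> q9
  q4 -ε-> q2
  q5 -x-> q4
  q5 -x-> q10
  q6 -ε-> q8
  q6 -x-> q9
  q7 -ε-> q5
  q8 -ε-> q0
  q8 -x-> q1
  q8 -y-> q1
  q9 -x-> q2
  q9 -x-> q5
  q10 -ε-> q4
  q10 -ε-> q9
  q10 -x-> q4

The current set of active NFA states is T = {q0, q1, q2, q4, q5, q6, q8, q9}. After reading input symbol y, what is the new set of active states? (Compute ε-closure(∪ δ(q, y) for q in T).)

{q0, q1, q2, q5, q6, q8}

q2 on y → {q2}.
q8 on y → {q1}.
No y-transition from q0, q1, q4, q5, q6, q9.
Union after reading y: {q1, q2}.
Now take the ε-closure:
From q2 via ε: add q6.
From q6 via ε: add q8.
From q8 via ε: add q0.
From q0 via ε: add q5.
No new states can be added; the closed set is {q0, q1, q2, q5, q6, q8}.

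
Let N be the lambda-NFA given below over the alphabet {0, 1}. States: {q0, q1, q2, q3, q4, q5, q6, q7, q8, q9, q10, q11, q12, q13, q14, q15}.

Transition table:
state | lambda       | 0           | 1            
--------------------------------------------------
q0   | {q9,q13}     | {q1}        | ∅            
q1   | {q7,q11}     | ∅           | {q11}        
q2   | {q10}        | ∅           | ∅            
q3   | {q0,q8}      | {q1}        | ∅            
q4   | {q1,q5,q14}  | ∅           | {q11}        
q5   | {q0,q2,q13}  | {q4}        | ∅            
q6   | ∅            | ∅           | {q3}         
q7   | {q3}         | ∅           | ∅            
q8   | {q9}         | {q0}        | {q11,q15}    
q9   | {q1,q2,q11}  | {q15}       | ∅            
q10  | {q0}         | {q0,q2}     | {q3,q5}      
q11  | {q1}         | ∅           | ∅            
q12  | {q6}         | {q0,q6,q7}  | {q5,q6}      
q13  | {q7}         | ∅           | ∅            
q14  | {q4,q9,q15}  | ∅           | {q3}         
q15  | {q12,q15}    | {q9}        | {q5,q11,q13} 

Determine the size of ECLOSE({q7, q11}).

10

Start with {q7, q11}.
From q7 via lambda: add q3.
From q11 via lambda: add q1.
From q3 via lambda: add q0, q8.
From q0 via lambda: add q9, q13.
From q9 via lambda: add q2.
From q2 via lambda: add q10.
lambda-closure = {q0, q1, q2, q3, q7, q8, q9, q10, q11, q13}, which has 10 states.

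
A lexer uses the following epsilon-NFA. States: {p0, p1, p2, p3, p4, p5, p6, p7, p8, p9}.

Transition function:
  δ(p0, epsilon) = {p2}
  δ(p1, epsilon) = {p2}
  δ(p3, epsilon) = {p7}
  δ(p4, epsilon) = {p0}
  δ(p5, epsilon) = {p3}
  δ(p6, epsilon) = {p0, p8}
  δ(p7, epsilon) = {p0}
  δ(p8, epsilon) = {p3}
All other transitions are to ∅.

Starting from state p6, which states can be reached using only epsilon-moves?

Start with {p6}.
From p6 via epsilon: add p0, p8.
From p0 via epsilon: add p2.
From p8 via epsilon: add p3.
From p3 via epsilon: add p7.
No new states can be added; the closed set is {p0, p2, p3, p6, p7, p8}.

{p0, p2, p3, p6, p7, p8}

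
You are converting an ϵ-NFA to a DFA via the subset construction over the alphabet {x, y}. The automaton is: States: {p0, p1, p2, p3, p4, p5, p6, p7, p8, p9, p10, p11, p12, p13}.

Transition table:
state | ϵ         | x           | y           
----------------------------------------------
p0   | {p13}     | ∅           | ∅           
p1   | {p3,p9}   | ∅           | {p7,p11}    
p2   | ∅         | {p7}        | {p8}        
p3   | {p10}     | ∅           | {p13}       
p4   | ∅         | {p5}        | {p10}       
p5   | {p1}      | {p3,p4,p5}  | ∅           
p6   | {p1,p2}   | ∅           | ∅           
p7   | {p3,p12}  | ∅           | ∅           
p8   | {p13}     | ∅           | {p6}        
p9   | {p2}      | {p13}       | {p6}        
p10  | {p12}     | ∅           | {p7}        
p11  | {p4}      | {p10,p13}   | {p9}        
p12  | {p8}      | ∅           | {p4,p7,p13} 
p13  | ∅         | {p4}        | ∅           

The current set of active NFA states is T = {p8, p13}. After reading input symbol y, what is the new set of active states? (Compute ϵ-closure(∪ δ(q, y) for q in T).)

{p1, p2, p3, p6, p8, p9, p10, p12, p13}

p8 on y → {p6}.
No y-transition from p13.
Union after reading y: {p6}.
Now take the ϵ-closure:
From p6 via ϵ: add p1, p2.
From p1 via ϵ: add p3, p9.
From p3 via ϵ: add p10.
From p10 via ϵ: add p12.
From p12 via ϵ: add p8.
From p8 via ϵ: add p13.
No new states can be added; the closed set is {p1, p2, p3, p6, p8, p9, p10, p12, p13}.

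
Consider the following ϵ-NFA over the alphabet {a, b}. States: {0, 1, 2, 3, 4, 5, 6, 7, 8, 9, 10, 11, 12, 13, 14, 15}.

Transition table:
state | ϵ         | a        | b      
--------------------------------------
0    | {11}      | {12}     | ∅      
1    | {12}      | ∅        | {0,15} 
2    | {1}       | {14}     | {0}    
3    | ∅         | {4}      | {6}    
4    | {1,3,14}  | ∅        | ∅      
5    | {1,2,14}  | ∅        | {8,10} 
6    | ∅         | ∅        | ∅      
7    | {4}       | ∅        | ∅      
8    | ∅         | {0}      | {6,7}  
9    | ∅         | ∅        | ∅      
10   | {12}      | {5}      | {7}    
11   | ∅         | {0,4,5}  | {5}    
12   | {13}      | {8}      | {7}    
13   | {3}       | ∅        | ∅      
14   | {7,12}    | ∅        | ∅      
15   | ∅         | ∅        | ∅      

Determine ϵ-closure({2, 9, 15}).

{1, 2, 3, 9, 12, 13, 15}

Start with {2, 9, 15}.
From 2 via ϵ: add 1.
From 1 via ϵ: add 12.
From 12 via ϵ: add 13.
From 13 via ϵ: add 3.
No new states can be added; the closed set is {1, 2, 3, 9, 12, 13, 15}.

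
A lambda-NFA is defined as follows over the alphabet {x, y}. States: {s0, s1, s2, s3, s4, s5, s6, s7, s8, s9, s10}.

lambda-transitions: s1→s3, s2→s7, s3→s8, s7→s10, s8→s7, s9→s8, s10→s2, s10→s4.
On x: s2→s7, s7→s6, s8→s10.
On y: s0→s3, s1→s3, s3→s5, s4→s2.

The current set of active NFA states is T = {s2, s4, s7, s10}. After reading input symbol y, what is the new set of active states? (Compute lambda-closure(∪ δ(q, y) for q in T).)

s4 on y → {s2}.
No y-transition from s2, s7, s10.
Union after reading y: {s2}.
Now take the lambda-closure:
From s2 via lambda: add s7.
From s7 via lambda: add s10.
From s10 via lambda: add s4.
No new states can be added; the closed set is {s2, s4, s7, s10}.

{s2, s4, s7, s10}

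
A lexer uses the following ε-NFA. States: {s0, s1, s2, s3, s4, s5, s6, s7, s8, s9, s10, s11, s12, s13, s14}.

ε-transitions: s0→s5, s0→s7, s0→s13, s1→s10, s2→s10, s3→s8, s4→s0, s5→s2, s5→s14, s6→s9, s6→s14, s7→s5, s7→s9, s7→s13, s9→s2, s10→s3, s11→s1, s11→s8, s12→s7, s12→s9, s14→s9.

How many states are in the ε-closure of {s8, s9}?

Start with {s8, s9}.
From s9 via ε: add s2.
From s2 via ε: add s10.
From s10 via ε: add s3.
ε-closure = {s2, s3, s8, s9, s10}, which has 5 states.

5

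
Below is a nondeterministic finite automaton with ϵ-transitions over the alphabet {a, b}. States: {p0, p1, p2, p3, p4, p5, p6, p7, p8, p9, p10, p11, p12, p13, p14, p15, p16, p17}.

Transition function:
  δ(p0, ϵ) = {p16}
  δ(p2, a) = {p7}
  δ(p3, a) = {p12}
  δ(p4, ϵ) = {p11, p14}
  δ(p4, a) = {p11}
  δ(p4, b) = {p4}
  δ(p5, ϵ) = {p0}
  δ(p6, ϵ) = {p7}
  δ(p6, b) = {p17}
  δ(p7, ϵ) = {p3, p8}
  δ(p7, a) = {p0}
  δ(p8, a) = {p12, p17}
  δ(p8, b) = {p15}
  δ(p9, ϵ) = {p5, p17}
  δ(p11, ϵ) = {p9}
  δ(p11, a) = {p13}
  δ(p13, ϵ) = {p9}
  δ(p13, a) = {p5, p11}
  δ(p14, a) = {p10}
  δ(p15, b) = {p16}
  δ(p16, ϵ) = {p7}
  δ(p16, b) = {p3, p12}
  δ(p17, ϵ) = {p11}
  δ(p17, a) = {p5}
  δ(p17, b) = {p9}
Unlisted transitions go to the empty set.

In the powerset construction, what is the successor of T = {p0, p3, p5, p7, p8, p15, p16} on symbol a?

{p0, p3, p5, p7, p8, p9, p11, p12, p16, p17}

p3 on a → {p12}.
p7 on a → {p0}.
p8 on a → {p12, p17}.
No a-transition from p0, p5, p15, p16.
Union after reading a: {p0, p12, p17}.
Now take the ϵ-closure:
From p0 via ϵ: add p16.
From p17 via ϵ: add p11.
From p11 via ϵ: add p9.
From p16 via ϵ: add p7.
From p7 via ϵ: add p3, p8.
From p9 via ϵ: add p5.
No new states can be added; the closed set is {p0, p3, p5, p7, p8, p9, p11, p12, p16, p17}.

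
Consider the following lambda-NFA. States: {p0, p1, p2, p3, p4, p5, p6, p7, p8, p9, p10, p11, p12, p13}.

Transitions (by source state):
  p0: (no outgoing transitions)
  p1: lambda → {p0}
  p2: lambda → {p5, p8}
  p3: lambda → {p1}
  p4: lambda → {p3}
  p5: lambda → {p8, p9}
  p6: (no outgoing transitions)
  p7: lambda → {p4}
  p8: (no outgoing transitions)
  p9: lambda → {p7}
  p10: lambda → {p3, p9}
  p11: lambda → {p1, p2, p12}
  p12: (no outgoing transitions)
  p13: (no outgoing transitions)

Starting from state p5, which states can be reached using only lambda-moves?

Start with {p5}.
From p5 via lambda: add p8, p9.
From p9 via lambda: add p7.
From p7 via lambda: add p4.
From p4 via lambda: add p3.
From p3 via lambda: add p1.
From p1 via lambda: add p0.
No new states can be added; the closed set is {p0, p1, p3, p4, p5, p7, p8, p9}.

{p0, p1, p3, p4, p5, p7, p8, p9}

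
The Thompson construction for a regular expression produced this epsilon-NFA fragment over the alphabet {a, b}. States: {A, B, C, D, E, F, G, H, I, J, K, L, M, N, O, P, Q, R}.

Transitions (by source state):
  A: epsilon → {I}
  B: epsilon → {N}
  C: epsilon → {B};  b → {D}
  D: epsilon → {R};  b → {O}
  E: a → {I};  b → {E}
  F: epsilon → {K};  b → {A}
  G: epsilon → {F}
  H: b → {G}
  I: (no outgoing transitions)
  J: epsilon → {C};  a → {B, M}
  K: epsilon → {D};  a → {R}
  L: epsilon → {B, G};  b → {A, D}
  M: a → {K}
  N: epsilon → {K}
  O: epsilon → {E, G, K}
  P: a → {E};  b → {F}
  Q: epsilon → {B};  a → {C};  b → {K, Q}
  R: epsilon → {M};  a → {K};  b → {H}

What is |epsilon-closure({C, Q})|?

Start with {C, Q}.
From C via epsilon: add B.
From B via epsilon: add N.
From N via epsilon: add K.
From K via epsilon: add D.
From D via epsilon: add R.
From R via epsilon: add M.
epsilon-closure = {B, C, D, K, M, N, Q, R}, which has 8 states.

8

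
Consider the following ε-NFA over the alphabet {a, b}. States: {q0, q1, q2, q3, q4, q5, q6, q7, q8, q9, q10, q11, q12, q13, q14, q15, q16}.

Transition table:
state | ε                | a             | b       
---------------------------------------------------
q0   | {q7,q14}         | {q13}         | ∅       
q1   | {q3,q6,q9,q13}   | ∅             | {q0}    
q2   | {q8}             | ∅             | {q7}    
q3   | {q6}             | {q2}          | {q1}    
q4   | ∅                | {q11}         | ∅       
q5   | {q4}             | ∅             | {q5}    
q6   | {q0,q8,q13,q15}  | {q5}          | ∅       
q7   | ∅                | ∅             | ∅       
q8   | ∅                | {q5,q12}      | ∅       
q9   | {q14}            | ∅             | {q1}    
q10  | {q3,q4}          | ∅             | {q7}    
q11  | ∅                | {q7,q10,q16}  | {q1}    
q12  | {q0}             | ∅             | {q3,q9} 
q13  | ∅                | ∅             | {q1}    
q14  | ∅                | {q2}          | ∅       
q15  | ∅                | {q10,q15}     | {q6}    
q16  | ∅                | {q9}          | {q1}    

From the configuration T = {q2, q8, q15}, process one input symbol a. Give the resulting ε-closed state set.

{q0, q3, q4, q5, q6, q7, q8, q10, q12, q13, q14, q15}

q8 on a → {q5, q12}.
q15 on a → {q10, q15}.
No a-transition from q2.
Union after reading a: {q5, q10, q12, q15}.
Now take the ε-closure:
From q5 via ε: add q4.
From q10 via ε: add q3.
From q12 via ε: add q0.
From q0 via ε: add q7, q14.
From q3 via ε: add q6.
From q6 via ε: add q8, q13.
No new states can be added; the closed set is {q0, q3, q4, q5, q6, q7, q8, q10, q12, q13, q14, q15}.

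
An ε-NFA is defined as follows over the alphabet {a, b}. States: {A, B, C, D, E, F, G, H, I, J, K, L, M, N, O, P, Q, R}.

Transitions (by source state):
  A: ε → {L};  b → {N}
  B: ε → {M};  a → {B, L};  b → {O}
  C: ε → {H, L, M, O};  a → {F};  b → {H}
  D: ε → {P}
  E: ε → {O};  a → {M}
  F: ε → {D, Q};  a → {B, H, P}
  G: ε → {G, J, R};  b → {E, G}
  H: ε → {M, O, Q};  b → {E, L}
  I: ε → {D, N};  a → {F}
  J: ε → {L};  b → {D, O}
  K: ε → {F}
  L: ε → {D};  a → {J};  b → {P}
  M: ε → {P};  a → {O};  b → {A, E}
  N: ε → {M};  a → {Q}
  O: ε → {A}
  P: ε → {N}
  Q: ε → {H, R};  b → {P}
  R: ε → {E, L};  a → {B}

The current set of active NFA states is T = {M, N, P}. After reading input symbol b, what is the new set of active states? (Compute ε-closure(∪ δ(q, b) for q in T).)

M on b → {A, E}.
No b-transition from N, P.
Union after reading b: {A, E}.
Now take the ε-closure:
From A via ε: add L.
From E via ε: add O.
From L via ε: add D.
From D via ε: add P.
From P via ε: add N.
From N via ε: add M.
No new states can be added; the closed set is {A, D, E, L, M, N, O, P}.

{A, D, E, L, M, N, O, P}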